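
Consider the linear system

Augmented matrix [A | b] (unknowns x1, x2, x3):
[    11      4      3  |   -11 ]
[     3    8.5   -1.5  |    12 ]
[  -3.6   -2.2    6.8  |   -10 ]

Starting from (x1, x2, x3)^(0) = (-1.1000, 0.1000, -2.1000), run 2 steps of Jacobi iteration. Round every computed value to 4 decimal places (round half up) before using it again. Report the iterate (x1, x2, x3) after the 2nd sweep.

Iteration 1:
  x1 = (-11 - (4)·0.1000 - (3)·-2.1000) / (11) = -0.4636
  x2 = (12 - (3)·-1.1000 - (-1.5)·-2.1000) / (8.5) = 1.4294
  x3 = (-10 - (-3.6)·-1.1000 - (-2.2)·0.1000) / (6.8) = -2.0206
Iteration 2:
  x1 = (-11 - (4)·1.4294 - (3)·-2.0206) / (11) = -0.9687
  x2 = (12 - (3)·-0.4636 - (-1.5)·-2.0206) / (8.5) = 1.2188
  x3 = (-10 - (-3.6)·-0.4636 - (-2.2)·1.4294) / (6.8) = -1.2536

(-0.9687, 1.2188, -1.2536)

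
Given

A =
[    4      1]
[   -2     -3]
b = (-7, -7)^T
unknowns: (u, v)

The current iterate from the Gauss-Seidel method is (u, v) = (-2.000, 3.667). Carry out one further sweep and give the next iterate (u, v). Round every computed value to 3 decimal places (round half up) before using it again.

One sweep:
  u = (-7 - (1)·3.667) / (4) = -2.667
  v = (-7 - (-2)·-2.667) / (-3) = 4.111

(-2.667, 4.111)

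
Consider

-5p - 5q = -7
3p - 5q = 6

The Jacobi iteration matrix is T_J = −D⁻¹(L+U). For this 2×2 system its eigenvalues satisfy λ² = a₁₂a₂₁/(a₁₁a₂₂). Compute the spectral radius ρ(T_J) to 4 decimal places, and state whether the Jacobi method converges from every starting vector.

0.7746

a₁₂a₂₁/(a₁₁a₂₂) = (-5)·(3) / ((-5)·(-5)) = -0.600000
ρ = √|-0.600000| = √0.600000 = 0.7746
ρ < 1, so Jacobi converges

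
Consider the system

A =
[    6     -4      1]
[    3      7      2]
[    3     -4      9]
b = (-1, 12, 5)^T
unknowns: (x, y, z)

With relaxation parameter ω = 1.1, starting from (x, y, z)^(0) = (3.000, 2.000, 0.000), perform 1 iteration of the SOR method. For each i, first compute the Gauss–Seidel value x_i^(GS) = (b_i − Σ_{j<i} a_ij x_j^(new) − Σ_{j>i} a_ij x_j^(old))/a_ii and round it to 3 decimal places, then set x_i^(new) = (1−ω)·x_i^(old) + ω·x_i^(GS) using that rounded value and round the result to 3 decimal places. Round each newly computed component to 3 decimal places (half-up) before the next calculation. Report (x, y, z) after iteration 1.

(0.984, 1.222, 0.848)

Iteration 1:
  x: GS value = (-1 - (-4)·2.000 - (1)·0.000) / (6) = 1.167;  x ← (1−ω)·3.000 + ω·1.167 = 0.984
  y: GS value = (12 - (3)·0.984 - (2)·0.000) / (7) = 1.293;  y ← (1−ω)·2.000 + ω·1.293 = 1.222
  z: GS value = (5 - (3)·0.984 - (-4)·1.222) / (9) = 0.771;  z ← (1−ω)·0.000 + ω·0.771 = 0.848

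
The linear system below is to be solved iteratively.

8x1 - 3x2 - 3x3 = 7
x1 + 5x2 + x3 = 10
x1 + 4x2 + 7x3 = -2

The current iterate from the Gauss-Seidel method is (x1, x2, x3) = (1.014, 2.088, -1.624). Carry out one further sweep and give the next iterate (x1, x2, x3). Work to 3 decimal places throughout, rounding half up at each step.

One sweep:
  x1 = (7 - (-3)·2.088 - (-3)·-1.624) / (8) = 1.049
  x2 = (10 - (1)·1.049 - (1)·-1.624) / (5) = 2.115
  x3 = (-2 - (1)·1.049 - (4)·2.115) / (7) = -1.644

(1.049, 2.115, -1.644)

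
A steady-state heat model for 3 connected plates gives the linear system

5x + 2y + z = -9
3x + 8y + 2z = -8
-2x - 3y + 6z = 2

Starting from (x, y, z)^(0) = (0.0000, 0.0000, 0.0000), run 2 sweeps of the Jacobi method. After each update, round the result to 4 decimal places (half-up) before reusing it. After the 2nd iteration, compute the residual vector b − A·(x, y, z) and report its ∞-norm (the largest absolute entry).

2.4419

Iteration 1:
  x = (-9 - (2)·0.0000 - (1)·0.0000) / (5) = -1.8000
  y = (-8 - (3)·0.0000 - (2)·0.0000) / (8) = -1.0000
  z = (2 - (-2)·0.0000 - (-3)·0.0000) / (6) = 0.3333
Iteration 2:
  x = (-9 - (2)·-1.0000 - (1)·0.3333) / (5) = -1.4667
  y = (-8 - (3)·-1.8000 - (2)·0.3333) / (8) = -0.4083
  z = (2 - (-2)·-1.8000 - (-3)·-1.0000) / (6) = -0.7667
Residual b − A·x = (-0.0832, 1.1999, 2.4419); ∞-norm = 2.4419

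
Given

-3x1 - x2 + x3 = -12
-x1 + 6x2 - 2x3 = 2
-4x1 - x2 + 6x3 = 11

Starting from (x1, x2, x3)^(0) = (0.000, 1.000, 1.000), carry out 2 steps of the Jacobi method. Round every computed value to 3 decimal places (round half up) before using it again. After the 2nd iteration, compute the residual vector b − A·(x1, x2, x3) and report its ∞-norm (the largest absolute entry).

Iteration 1:
  x1 = (-12 - (-1)·1.000 - (1)·1.000) / (-3) = 4.000
  x2 = (2 - (-1)·0.000 - (-2)·1.000) / (6) = 0.667
  x3 = (11 - (-4)·0.000 - (-1)·1.000) / (6) = 2.000
Iteration 2:
  x1 = (-12 - (-1)·0.667 - (1)·2.000) / (-3) = 4.444
  x2 = (2 - (-1)·4.000 - (-2)·2.000) / (6) = 1.667
  x3 = (11 - (-4)·4.000 - (-1)·0.667) / (6) = 4.611
Residual b − A·x = (-1.612, 5.664, 2.777); ∞-norm = 5.664

5.664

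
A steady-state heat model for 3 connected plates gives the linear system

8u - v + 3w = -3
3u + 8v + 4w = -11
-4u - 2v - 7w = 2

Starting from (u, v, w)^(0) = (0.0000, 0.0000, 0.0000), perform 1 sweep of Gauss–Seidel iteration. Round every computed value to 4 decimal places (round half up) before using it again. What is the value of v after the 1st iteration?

-1.2344

Iteration 1:
  u = (-3 - (-1)·0.0000 - (3)·0.0000) / (8) = -0.3750
  v = (-11 - (3)·-0.3750 - (4)·0.0000) / (8) = -1.2344
  w = (2 - (-4)·-0.3750 - (-2)·-1.2344) / (-7) = 0.2813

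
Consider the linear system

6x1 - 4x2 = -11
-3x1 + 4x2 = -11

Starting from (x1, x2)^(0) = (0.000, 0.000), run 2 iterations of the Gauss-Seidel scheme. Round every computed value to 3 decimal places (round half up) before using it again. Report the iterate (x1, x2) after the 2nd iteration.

Iteration 1:
  x1 = (-11 - (-4)·0.000) / (6) = -1.833
  x2 = (-11 - (-3)·-1.833) / (4) = -4.125
Iteration 2:
  x1 = (-11 - (-4)·-4.125) / (6) = -4.583
  x2 = (-11 - (-3)·-4.583) / (4) = -6.187

(-4.583, -6.187)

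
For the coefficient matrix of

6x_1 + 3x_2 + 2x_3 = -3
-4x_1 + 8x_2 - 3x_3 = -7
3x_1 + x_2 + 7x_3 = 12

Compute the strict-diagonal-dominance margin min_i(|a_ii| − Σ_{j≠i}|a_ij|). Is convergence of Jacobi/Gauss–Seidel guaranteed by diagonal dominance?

row 1: |6| − (3+2) = 1
row 2: |8| − (4+3) = 1
row 3: |7| − (3+1) = 3
minimum over rows = 1 → strictly diagonally dominant (convergence guaranteed)

1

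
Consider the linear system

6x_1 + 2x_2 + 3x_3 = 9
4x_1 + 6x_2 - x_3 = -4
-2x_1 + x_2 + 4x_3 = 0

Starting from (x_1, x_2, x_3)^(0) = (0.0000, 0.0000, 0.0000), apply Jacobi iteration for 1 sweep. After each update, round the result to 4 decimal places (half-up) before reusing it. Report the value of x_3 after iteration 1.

Iteration 1:
  x_1 = (9 - (2)·0.0000 - (3)·0.0000) / (6) = 1.5000
  x_2 = (-4 - (4)·0.0000 - (-1)·0.0000) / (6) = -0.6667
  x_3 = (0 - (-2)·0.0000 - (1)·0.0000) / (4) = 0.0000

0.0000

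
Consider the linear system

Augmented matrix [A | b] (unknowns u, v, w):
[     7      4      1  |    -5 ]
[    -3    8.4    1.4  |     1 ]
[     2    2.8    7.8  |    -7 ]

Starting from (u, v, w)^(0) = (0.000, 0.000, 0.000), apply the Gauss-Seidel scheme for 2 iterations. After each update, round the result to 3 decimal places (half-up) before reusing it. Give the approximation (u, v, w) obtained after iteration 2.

(-0.541, 0.037, -0.772)

Iteration 1:
  u = (-5 - (4)·0.000 - (1)·0.000) / (7) = -0.714
  v = (1 - (-3)·-0.714 - (1.4)·0.000) / (8.4) = -0.136
  w = (-7 - (2)·-0.714 - (2.8)·-0.136) / (7.8) = -0.666
Iteration 2:
  u = (-5 - (4)·-0.136 - (1)·-0.666) / (7) = -0.541
  v = (1 - (-3)·-0.541 - (1.4)·-0.666) / (8.4) = 0.037
  w = (-7 - (2)·-0.541 - (2.8)·0.037) / (7.8) = -0.772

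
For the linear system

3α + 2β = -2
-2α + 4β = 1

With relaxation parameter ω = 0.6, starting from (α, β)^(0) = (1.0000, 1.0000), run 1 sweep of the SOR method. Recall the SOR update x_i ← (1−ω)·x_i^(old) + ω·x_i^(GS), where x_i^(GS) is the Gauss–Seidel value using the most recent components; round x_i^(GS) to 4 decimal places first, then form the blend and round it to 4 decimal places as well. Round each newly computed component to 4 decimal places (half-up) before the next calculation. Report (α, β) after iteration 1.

(-0.4000, 0.4300)

Iteration 1:
  α: GS value = (-2 - (2)·1.0000) / (3) = -1.3333;  α ← (1−ω)·1.0000 + ω·-1.3333 = -0.4000
  β: GS value = (1 - (-2)·-0.4000) / (4) = 0.0500;  β ← (1−ω)·1.0000 + ω·0.0500 = 0.4300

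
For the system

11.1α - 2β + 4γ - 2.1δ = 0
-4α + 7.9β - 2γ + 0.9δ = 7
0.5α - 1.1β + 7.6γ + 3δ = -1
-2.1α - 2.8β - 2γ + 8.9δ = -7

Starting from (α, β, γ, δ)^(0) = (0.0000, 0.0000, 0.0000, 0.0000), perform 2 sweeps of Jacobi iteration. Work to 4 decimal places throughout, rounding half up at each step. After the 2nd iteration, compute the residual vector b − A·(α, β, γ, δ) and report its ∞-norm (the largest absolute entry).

1.1573

Iteration 1:
  α = (0 - (-2)·0.0000 - (4)·0.0000 - (-2.1)·0.0000) / (11.1) = 0.0000
  β = (7 - (-4)·0.0000 - (-2)·0.0000 - (0.9)·0.0000) / (7.9) = 0.8861
  γ = (-1 - (0.5)·0.0000 - (-1.1)·0.0000 - (3)·0.0000) / (7.6) = -0.1316
  δ = (-7 - (-2.1)·0.0000 - (-2.8)·0.0000 - (-2)·0.0000) / (8.9) = -0.7865
Iteration 2:
  α = (0 - (-2)·0.8861 - (4)·-0.1316 - (-2.1)·-0.7865) / (11.1) = 0.0583
  β = (7 - (-4)·0.0000 - (-2)·-0.1316 - (0.9)·-0.7865) / (7.9) = 0.9424
  γ = (-1 - (0.5)·0.0000 - (-1.1)·0.8861 - (3)·-0.7865) / (7.6) = 0.3071
  δ = (-7 - (-2.1)·0.0000 - (-2.8)·0.8861 - (-2)·-0.1316) / (8.9) = -0.5373
Residual b − A·x = (-1.1191, 0.8860, -0.7146, 1.1573); ∞-norm = 1.1573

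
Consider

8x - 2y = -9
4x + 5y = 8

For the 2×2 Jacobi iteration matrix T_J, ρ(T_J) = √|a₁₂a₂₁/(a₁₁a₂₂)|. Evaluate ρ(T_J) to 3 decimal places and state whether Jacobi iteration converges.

a₁₂a₂₁/(a₁₁a₂₂) = (-2)·(4) / ((8)·(5)) = -0.200000
ρ = √|-0.200000| = √0.200000 = 0.447
ρ < 1, so Jacobi converges

0.447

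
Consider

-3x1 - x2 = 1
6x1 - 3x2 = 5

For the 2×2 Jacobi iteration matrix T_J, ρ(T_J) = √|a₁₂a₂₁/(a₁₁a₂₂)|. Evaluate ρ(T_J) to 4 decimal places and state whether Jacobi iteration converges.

a₁₂a₂₁/(a₁₁a₂₂) = (-1)·(6) / ((-3)·(-3)) = -0.666667
ρ = √|-0.666667| = √0.666667 = 0.8165
ρ < 1, so Jacobi converges

0.8165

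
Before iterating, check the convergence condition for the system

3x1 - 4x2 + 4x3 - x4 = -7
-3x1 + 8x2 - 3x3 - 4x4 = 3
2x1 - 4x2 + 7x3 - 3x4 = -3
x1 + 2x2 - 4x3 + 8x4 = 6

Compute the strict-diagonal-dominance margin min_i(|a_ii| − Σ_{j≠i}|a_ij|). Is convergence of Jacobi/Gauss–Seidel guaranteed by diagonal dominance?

-6

row 1: |3| − (4+4+1) = -6
row 2: |8| − (3+3+4) = -2
row 3: |7| − (2+4+3) = -2
row 4: |8| − (1+2+4) = 1
minimum over rows = -6 → not strictly diagonally dominant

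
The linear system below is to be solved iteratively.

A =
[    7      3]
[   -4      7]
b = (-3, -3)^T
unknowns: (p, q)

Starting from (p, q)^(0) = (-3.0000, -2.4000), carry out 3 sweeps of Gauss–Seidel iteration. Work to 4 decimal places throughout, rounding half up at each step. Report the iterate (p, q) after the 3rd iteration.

(-0.1489, -0.5137)

Iteration 1:
  p = (-3 - (3)·-2.4000) / (7) = 0.6000
  q = (-3 - (-4)·0.6000) / (7) = -0.0857
Iteration 2:
  p = (-3 - (3)·-0.0857) / (7) = -0.3918
  q = (-3 - (-4)·-0.3918) / (7) = -0.6525
Iteration 3:
  p = (-3 - (3)·-0.6525) / (7) = -0.1489
  q = (-3 - (-4)·-0.1489) / (7) = -0.5137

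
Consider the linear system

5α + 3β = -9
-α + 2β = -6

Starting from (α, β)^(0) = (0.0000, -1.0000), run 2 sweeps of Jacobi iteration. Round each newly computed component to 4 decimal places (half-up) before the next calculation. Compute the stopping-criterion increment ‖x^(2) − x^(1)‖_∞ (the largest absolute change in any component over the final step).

Iteration 1:
  α = (-9 - (3)·-1.0000) / (5) = -1.2000
  β = (-6 - (-1)·0.0000) / (2) = -3.0000
Iteration 2:
  α = (-9 - (3)·-3.0000) / (5) = 0.0000
  β = (-6 - (-1)·-1.2000) / (2) = -3.6000
Change: (1.2000, -0.6000) → max |·| = 1.2000

1.2000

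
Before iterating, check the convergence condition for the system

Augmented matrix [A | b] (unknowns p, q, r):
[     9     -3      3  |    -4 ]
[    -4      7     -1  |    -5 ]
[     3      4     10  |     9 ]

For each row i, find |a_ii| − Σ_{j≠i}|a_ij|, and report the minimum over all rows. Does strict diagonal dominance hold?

row 1: |9| − (3+3) = 3
row 2: |7| − (4+1) = 2
row 3: |10| − (3+4) = 3
minimum over rows = 2 → strictly diagonally dominant (convergence guaranteed)

2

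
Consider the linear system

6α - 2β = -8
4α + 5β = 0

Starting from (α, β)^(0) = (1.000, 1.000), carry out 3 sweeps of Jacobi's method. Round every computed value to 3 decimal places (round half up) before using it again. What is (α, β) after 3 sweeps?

Iteration 1:
  α = (-8 - (-2)·1.000) / (6) = -1.000
  β = (0 - (4)·1.000) / (5) = -0.800
Iteration 2:
  α = (-8 - (-2)·-0.800) / (6) = -1.600
  β = (0 - (4)·-1.000) / (5) = 0.800
Iteration 3:
  α = (-8 - (-2)·0.800) / (6) = -1.067
  β = (0 - (4)·-1.600) / (5) = 1.280

(-1.067, 1.280)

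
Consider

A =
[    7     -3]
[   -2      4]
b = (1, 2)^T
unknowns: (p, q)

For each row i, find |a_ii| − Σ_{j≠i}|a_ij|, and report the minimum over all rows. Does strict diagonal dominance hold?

2

row 1: |7| − (3) = 4
row 2: |4| − (2) = 2
minimum over rows = 2 → strictly diagonally dominant (convergence guaranteed)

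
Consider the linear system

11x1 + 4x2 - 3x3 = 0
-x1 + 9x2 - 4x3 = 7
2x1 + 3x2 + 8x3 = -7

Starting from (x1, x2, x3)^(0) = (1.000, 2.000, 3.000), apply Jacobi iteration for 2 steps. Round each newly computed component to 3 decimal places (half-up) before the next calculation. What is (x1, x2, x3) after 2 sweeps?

Iteration 1:
  x1 = (0 - (4)·2.000 - (-3)·3.000) / (11) = 0.091
  x2 = (7 - (-1)·1.000 - (-4)·3.000) / (9) = 2.222
  x3 = (-7 - (2)·1.000 - (3)·2.000) / (8) = -1.875
Iteration 2:
  x1 = (0 - (4)·2.222 - (-3)·-1.875) / (11) = -1.319
  x2 = (7 - (-1)·0.091 - (-4)·-1.875) / (9) = -0.045
  x3 = (-7 - (2)·0.091 - (3)·2.222) / (8) = -1.731

(-1.319, -0.045, -1.731)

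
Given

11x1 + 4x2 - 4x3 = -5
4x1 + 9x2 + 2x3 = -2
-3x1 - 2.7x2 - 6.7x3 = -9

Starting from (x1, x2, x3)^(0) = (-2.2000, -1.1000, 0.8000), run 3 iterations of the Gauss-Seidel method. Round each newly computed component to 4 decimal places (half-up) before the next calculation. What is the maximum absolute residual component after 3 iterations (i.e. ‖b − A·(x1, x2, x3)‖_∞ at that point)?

0.1180

Iteration 1:
  x1 = (-5 - (4)·-1.1000 - (-4)·0.8000) / (11) = 0.2364
  x2 = (-2 - (4)·0.2364 - (2)·0.8000) / (9) = -0.5051
  x3 = (-9 - (-3)·0.2364 - (-2.7)·-0.5051) / (-6.7) = 1.4410
Iteration 2:
  x1 = (-5 - (4)·-0.5051 - (-4)·1.4410) / (11) = 0.2531
  x2 = (-2 - (4)·0.2531 - (2)·1.4410) / (9) = -0.6549
  x3 = (-9 - (-3)·0.2531 - (-2.7)·-0.6549) / (-6.7) = 1.4939
Iteration 3:
  x1 = (-5 - (4)·-0.6549 - (-4)·1.4939) / (11) = 0.3268
  x2 = (-2 - (4)·0.3268 - (2)·1.4939) / (9) = -0.6994
  x3 = (-9 - (-3)·0.3268 - (-2.7)·-0.6994) / (-6.7) = 1.4788
Residual b − A·x = (0.1180, 0.0298, 0.0000); ∞-norm = 0.1180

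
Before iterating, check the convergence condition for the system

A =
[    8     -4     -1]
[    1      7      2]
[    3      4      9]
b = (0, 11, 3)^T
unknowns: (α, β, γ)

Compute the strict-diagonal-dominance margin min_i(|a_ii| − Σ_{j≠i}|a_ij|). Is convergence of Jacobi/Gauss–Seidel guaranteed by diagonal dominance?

row 1: |8| − (4+1) = 3
row 2: |7| − (1+2) = 4
row 3: |9| − (3+4) = 2
minimum over rows = 2 → strictly diagonally dominant (convergence guaranteed)

2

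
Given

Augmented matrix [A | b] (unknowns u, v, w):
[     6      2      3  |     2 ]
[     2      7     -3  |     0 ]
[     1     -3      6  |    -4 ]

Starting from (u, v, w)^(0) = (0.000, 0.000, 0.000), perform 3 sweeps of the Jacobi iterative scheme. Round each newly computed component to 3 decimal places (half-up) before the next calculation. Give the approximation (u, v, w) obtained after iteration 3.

(0.821, -0.500, -0.968)

Iteration 1:
  u = (2 - (2)·0.000 - (3)·0.000) / (6) = 0.333
  v = (0 - (2)·0.000 - (-3)·0.000) / (7) = 0.000
  w = (-4 - (1)·0.000 - (-3)·0.000) / (6) = -0.667
Iteration 2:
  u = (2 - (2)·0.000 - (3)·-0.667) / (6) = 0.667
  v = (0 - (2)·0.333 - (-3)·-0.667) / (7) = -0.381
  w = (-4 - (1)·0.333 - (-3)·0.000) / (6) = -0.722
Iteration 3:
  u = (2 - (2)·-0.381 - (3)·-0.722) / (6) = 0.821
  v = (0 - (2)·0.667 - (-3)·-0.722) / (7) = -0.500
  w = (-4 - (1)·0.667 - (-3)·-0.381) / (6) = -0.968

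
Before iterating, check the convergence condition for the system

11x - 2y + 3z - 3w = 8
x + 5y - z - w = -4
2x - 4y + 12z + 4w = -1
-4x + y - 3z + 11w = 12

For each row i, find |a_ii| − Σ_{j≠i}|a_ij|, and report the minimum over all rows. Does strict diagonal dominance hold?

2

row 1: |11| − (2+3+3) = 3
row 2: |5| − (1+1+1) = 2
row 3: |12| − (2+4+4) = 2
row 4: |11| − (4+1+3) = 3
minimum over rows = 2 → strictly diagonally dominant (convergence guaranteed)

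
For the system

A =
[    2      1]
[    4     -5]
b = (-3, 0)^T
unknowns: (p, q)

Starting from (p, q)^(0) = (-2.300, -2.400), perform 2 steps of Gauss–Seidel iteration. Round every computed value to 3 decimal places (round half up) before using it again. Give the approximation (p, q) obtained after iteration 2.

(-1.380, -1.104)

Iteration 1:
  p = (-3 - (1)·-2.400) / (2) = -0.300
  q = (0 - (4)·-0.300) / (-5) = -0.240
Iteration 2:
  p = (-3 - (1)·-0.240) / (2) = -1.380
  q = (0 - (4)·-1.380) / (-5) = -1.104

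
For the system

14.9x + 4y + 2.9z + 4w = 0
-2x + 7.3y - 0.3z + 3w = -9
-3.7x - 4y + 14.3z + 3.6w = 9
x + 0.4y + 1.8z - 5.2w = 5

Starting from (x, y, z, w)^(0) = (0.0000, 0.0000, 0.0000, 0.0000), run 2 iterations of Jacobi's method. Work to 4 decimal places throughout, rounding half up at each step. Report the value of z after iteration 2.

0.5266

Iteration 1:
  x = (0 - (4)·0.0000 - (2.9)·0.0000 - (4)·0.0000) / (14.9) = 0.0000
  y = (-9 - (-2)·0.0000 - (-0.3)·0.0000 - (3)·0.0000) / (7.3) = -1.2329
  z = (9 - (-3.7)·0.0000 - (-4)·0.0000 - (3.6)·0.0000) / (14.3) = 0.6294
  w = (5 - (1)·0.0000 - (0.4)·0.0000 - (1.8)·0.0000) / (-5.2) = -0.9615
Iteration 2:
  x = (0 - (4)·-1.2329 - (2.9)·0.6294 - (4)·-0.9615) / (14.9) = 0.4666
  y = (-9 - (-2)·0.0000 - (-0.3)·0.6294 - (3)·-0.9615) / (7.3) = -0.8119
  z = (9 - (-3.7)·0.0000 - (-4)·-1.2329 - (3.6)·-0.9615) / (14.3) = 0.5266
  w = (5 - (1)·0.0000 - (0.4)·-1.2329 - (1.8)·0.6294) / (-5.2) = -0.8385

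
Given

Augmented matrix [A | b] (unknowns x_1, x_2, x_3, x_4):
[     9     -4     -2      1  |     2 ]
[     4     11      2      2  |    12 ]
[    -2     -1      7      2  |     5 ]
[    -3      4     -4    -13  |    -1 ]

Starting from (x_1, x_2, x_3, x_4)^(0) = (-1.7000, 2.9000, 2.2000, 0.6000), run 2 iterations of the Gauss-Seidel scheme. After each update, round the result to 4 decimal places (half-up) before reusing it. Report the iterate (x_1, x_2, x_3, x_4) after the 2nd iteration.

(0.4899, 0.8510, 1.1867, -0.1394)

Iteration 1:
  x_1 = (2 - (-4)·2.9000 - (-2)·2.2000 - (1)·0.6000) / (9) = 1.9333
  x_2 = (12 - (4)·1.9333 - (2)·2.2000 - (2)·0.6000) / (11) = -0.1212
  x_3 = (5 - (-2)·1.9333 - (-1)·-0.1212 - (2)·0.6000) / (7) = 1.0779
  x_4 = (-1 - (-3)·1.9333 - (4)·-0.1212 - (-4)·1.0779) / (-13) = -0.7382
Iteration 2:
  x_1 = (2 - (-4)·-0.1212 - (-2)·1.0779 - (1)·-0.7382) / (9) = 0.4899
  x_2 = (12 - (4)·0.4899 - (2)·1.0779 - (2)·-0.7382) / (11) = 0.8510
  x_3 = (5 - (-2)·0.4899 - (-1)·0.8510 - (2)·-0.7382) / (7) = 1.1867
  x_4 = (-1 - (-3)·0.4899 - (4)·0.8510 - (-4)·1.1867) / (-13) = -0.1394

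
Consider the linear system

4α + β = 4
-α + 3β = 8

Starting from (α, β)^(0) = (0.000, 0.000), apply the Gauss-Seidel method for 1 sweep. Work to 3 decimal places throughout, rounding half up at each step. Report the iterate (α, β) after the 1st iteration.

Iteration 1:
  α = (4 - (1)·0.000) / (4) = 1.000
  β = (8 - (-1)·1.000) / (3) = 3.000

(1.000, 3.000)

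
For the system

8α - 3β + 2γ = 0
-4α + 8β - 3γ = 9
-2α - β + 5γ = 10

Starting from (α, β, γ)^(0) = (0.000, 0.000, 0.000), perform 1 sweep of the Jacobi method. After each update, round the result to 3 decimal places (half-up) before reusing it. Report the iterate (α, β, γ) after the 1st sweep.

Iteration 1:
  α = (0 - (-3)·0.000 - (2)·0.000) / (8) = 0.000
  β = (9 - (-4)·0.000 - (-3)·0.000) / (8) = 1.125
  γ = (10 - (-2)·0.000 - (-1)·0.000) / (5) = 2.000

(0.000, 1.125, 2.000)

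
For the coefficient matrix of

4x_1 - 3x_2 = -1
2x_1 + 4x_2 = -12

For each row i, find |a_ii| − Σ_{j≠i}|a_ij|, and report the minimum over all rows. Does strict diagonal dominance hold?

row 1: |4| − (3) = 1
row 2: |4| − (2) = 2
minimum over rows = 1 → strictly diagonally dominant (convergence guaranteed)

1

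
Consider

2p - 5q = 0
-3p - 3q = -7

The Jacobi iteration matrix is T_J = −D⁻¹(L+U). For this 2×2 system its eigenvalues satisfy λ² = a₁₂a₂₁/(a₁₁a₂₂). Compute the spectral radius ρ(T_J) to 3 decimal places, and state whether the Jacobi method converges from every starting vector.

1.581

a₁₂a₂₁/(a₁₁a₂₂) = (-5)·(-3) / ((2)·(-3)) = -2.500000
ρ = √|-2.500000| = √2.500000 = 1.581
ρ > 1, so Jacobi diverges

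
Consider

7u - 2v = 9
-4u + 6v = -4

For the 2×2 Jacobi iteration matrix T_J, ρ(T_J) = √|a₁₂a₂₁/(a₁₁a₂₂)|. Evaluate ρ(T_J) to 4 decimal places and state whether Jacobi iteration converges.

a₁₂a₂₁/(a₁₁a₂₂) = (-2)·(-4) / ((7)·(6)) = 0.190476
ρ = √|0.190476| = √0.190476 = 0.4364
ρ < 1, so Jacobi converges

0.4364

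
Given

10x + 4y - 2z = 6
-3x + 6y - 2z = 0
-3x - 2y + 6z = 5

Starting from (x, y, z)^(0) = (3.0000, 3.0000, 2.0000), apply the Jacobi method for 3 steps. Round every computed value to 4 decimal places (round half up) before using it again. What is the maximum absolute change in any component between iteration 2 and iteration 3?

Iteration 1:
  x = (6 - (4)·3.0000 - (-2)·2.0000) / (10) = -0.2000
  y = (0 - (-3)·3.0000 - (-2)·2.0000) / (6) = 2.1667
  z = (5 - (-3)·3.0000 - (-2)·3.0000) / (6) = 3.3333
Iteration 2:
  x = (6 - (4)·2.1667 - (-2)·3.3333) / (10) = 0.4000
  y = (0 - (-3)·-0.2000 - (-2)·3.3333) / (6) = 1.0111
  z = (5 - (-3)·-0.2000 - (-2)·2.1667) / (6) = 1.4556
Iteration 3:
  x = (6 - (4)·1.0111 - (-2)·1.4556) / (10) = 0.4867
  y = (0 - (-3)·0.4000 - (-2)·1.4556) / (6) = 0.6852
  z = (5 - (-3)·0.4000 - (-2)·1.0111) / (6) = 1.3704
Change: (0.0867, -0.3259, -0.0852) → max |·| = 0.3259

0.3259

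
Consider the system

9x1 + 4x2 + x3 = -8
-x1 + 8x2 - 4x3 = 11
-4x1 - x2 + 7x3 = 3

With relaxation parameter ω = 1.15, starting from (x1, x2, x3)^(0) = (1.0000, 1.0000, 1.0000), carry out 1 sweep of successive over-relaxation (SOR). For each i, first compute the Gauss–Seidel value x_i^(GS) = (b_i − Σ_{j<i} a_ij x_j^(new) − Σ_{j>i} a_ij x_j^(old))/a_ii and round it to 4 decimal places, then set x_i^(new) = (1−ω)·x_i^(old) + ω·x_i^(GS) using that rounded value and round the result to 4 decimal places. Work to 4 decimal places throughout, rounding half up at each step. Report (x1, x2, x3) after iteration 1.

(-1.8111, 1.7459, -0.5604)

Iteration 1:
  x1: GS value = (-8 - (4)·1.0000 - (1)·1.0000) / (9) = -1.4444;  x1 ← (1−ω)·1.0000 + ω·-1.4444 = -1.8111
  x2: GS value = (11 - (-1)·-1.8111 - (-4)·1.0000) / (8) = 1.6486;  x2 ← (1−ω)·1.0000 + ω·1.6486 = 1.7459
  x3: GS value = (3 - (-4)·-1.8111 - (-1)·1.7459) / (7) = -0.3569;  x3 ← (1−ω)·1.0000 + ω·-0.3569 = -0.5604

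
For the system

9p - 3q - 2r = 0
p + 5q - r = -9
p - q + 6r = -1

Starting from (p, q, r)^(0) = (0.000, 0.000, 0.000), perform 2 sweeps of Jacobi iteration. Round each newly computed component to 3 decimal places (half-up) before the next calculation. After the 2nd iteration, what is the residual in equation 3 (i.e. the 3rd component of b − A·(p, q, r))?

Iteration 1:
  p = (0 - (-3)·0.000 - (-2)·0.000) / (9) = 0.000
  q = (-9 - (1)·0.000 - (-1)·0.000) / (5) = -1.800
  r = (-1 - (1)·0.000 - (-1)·0.000) / (6) = -0.167
Iteration 2:
  p = (0 - (-3)·-1.800 - (-2)·-0.167) / (9) = -0.637
  q = (-9 - (1)·0.000 - (-1)·-0.167) / (5) = -1.833
  r = (-1 - (1)·0.000 - (-1)·-1.800) / (6) = -0.467
Residual b − A·x = (-0.700, 0.335, 0.606)

0.606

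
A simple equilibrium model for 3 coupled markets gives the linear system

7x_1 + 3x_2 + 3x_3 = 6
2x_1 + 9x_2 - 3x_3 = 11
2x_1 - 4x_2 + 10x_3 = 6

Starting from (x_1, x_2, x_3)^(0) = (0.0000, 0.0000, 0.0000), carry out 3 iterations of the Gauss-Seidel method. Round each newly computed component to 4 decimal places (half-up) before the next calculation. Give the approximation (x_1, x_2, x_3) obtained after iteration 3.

Iteration 1:
  x_1 = (6 - (3)·0.0000 - (3)·0.0000) / (7) = 0.8571
  x_2 = (11 - (2)·0.8571 - (-3)·0.0000) / (9) = 1.0318
  x_3 = (6 - (2)·0.8571 - (-4)·1.0318) / (10) = 0.8413
Iteration 2:
  x_1 = (6 - (3)·1.0318 - (3)·0.8413) / (7) = 0.0544
  x_2 = (11 - (2)·0.0544 - (-3)·0.8413) / (9) = 1.4906
  x_3 = (6 - (2)·0.0544 - (-4)·1.4906) / (10) = 1.1854
Iteration 3:
  x_1 = (6 - (3)·1.4906 - (3)·1.1854) / (7) = -0.2897
  x_2 = (11 - (2)·-0.2897 - (-3)·1.1854) / (9) = 1.6817
  x_3 = (6 - (2)·-0.2897 - (-4)·1.6817) / (10) = 1.3306

(-0.2897, 1.6817, 1.3306)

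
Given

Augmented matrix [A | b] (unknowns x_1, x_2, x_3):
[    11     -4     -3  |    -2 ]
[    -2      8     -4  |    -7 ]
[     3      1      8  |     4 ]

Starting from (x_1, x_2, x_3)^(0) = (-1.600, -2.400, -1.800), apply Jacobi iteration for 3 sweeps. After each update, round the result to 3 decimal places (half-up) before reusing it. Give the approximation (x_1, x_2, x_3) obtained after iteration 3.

Iteration 1:
  x_1 = (-2 - (-4)·-2.400 - (-3)·-1.800) / (11) = -1.545
  x_2 = (-7 - (-2)·-1.600 - (-4)·-1.800) / (8) = -2.175
  x_3 = (4 - (3)·-1.600 - (1)·-2.400) / (8) = 1.400
Iteration 2:
  x_1 = (-2 - (-4)·-2.175 - (-3)·1.400) / (11) = -0.591
  x_2 = (-7 - (-2)·-1.545 - (-4)·1.400) / (8) = -0.561
  x_3 = (4 - (3)·-1.545 - (1)·-2.175) / (8) = 1.351
Iteration 3:
  x_1 = (-2 - (-4)·-0.561 - (-3)·1.351) / (11) = -0.017
  x_2 = (-7 - (-2)·-0.591 - (-4)·1.351) / (8) = -0.347
  x_3 = (4 - (3)·-0.591 - (1)·-0.561) / (8) = 0.792

(-0.017, -0.347, 0.792)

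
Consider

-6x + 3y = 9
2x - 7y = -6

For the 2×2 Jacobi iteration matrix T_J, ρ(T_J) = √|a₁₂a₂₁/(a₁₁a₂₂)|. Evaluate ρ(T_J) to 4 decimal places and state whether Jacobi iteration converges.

a₁₂a₂₁/(a₁₁a₂₂) = (3)·(2) / ((-6)·(-7)) = 0.142857
ρ = √|0.142857| = √0.142857 = 0.3780
ρ < 1, so Jacobi converges

0.3780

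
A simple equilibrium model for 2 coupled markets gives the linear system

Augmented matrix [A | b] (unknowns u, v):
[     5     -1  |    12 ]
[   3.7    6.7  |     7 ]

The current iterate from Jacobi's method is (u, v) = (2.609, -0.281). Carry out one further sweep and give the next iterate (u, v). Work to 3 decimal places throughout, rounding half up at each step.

(2.344, -0.396)

One sweep:
  u = (12 - (-1)·-0.281) / (5) = 2.344
  v = (7 - (3.7)·2.609) / (6.7) = -0.396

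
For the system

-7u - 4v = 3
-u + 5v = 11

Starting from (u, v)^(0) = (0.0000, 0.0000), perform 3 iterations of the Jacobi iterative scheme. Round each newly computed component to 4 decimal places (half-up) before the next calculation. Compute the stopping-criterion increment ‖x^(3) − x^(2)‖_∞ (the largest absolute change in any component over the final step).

Iteration 1:
  u = (3 - (-4)·0.0000) / (-7) = -0.4286
  v = (11 - (-1)·0.0000) / (5) = 2.2000
Iteration 2:
  u = (3 - (-4)·2.2000) / (-7) = -1.6857
  v = (11 - (-1)·-0.4286) / (5) = 2.1143
Iteration 3:
  u = (3 - (-4)·2.1143) / (-7) = -1.6367
  v = (11 - (-1)·-1.6857) / (5) = 1.8629
Change: (0.0490, -0.2514) → max |·| = 0.2514

0.2514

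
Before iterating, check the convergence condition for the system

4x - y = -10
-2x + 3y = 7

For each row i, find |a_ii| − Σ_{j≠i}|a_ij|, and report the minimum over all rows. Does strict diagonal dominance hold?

row 1: |4| − (1) = 3
row 2: |3| − (2) = 1
minimum over rows = 1 → strictly diagonally dominant (convergence guaranteed)

1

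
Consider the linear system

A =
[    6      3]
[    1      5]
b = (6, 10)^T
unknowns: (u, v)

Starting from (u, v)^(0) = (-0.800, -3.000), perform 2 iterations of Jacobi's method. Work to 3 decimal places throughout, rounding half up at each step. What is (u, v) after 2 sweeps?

(-0.080, 1.500)

Iteration 1:
  u = (6 - (3)·-3.000) / (6) = 2.500
  v = (10 - (1)·-0.800) / (5) = 2.160
Iteration 2:
  u = (6 - (3)·2.160) / (6) = -0.080
  v = (10 - (1)·2.500) / (5) = 1.500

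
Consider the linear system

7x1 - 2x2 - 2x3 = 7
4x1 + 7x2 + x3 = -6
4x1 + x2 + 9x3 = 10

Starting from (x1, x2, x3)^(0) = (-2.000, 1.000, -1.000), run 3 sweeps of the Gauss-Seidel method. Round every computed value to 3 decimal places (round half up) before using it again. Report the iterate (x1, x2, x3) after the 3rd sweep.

Iteration 1:
  x1 = (7 - (-2)·1.000 - (-2)·-1.000) / (7) = 1.000
  x2 = (-6 - (4)·1.000 - (1)·-1.000) / (7) = -1.286
  x3 = (10 - (4)·1.000 - (1)·-1.286) / (9) = 0.810
Iteration 2:
  x1 = (7 - (-2)·-1.286 - (-2)·0.810) / (7) = 0.864
  x2 = (-6 - (4)·0.864 - (1)·0.810) / (7) = -1.467
  x3 = (10 - (4)·0.864 - (1)·-1.467) / (9) = 0.890
Iteration 3:
  x1 = (7 - (-2)·-1.467 - (-2)·0.890) / (7) = 0.835
  x2 = (-6 - (4)·0.835 - (1)·0.890) / (7) = -1.461
  x3 = (10 - (4)·0.835 - (1)·-1.461) / (9) = 0.902

(0.835, -1.461, 0.902)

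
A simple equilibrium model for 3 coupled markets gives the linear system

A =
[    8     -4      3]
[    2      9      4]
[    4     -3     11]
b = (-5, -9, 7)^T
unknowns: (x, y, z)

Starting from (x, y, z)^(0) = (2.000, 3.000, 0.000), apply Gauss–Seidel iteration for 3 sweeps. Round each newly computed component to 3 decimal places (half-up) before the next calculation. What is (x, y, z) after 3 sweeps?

(-1.319, -1.099, 0.816)

Iteration 1:
  x = (-5 - (-4)·3.000 - (3)·0.000) / (8) = 0.875
  y = (-9 - (2)·0.875 - (4)·0.000) / (9) = -1.194
  z = (7 - (4)·0.875 - (-3)·-1.194) / (11) = -0.007
Iteration 2:
  x = (-5 - (-4)·-1.194 - (3)·-0.007) / (8) = -1.219
  y = (-9 - (2)·-1.219 - (4)·-0.007) / (9) = -0.726
  z = (7 - (4)·-1.219 - (-3)·-0.726) / (11) = 0.882
Iteration 3:
  x = (-5 - (-4)·-0.726 - (3)·0.882) / (8) = -1.319
  y = (-9 - (2)·-1.319 - (4)·0.882) / (9) = -1.099
  z = (7 - (4)·-1.319 - (-3)·-1.099) / (11) = 0.816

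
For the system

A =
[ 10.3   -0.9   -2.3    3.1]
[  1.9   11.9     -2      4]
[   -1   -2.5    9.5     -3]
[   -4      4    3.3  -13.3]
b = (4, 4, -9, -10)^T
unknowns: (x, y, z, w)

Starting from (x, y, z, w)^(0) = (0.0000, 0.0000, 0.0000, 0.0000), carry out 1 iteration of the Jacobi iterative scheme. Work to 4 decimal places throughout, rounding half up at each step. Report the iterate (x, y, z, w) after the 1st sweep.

Iteration 1:
  x = (4 - (-0.9)·0.0000 - (-2.3)·0.0000 - (3.1)·0.0000) / (10.3) = 0.3883
  y = (4 - (1.9)·0.0000 - (-2)·0.0000 - (4)·0.0000) / (11.9) = 0.3361
  z = (-9 - (-1)·0.0000 - (-2.5)·0.0000 - (-3)·0.0000) / (9.5) = -0.9474
  w = (-10 - (-4)·0.0000 - (4)·0.0000 - (3.3)·0.0000) / (-13.3) = 0.7519

(0.3883, 0.3361, -0.9474, 0.7519)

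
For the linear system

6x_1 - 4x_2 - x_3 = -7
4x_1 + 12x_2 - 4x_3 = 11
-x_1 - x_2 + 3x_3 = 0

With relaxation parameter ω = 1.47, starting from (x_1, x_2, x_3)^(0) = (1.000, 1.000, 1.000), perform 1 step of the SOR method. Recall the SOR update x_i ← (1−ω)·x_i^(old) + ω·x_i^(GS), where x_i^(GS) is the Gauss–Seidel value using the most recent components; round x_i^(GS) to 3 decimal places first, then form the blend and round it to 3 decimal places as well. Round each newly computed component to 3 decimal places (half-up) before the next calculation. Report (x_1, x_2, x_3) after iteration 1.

(-0.960, 1.838, -0.039)

Iteration 1:
  x_1: GS value = (-7 - (-4)·1.000 - (-1)·1.000) / (6) = -0.333;  x_1 ← (1−ω)·1.000 + ω·-0.333 = -0.960
  x_2: GS value = (11 - (4)·-0.960 - (-4)·1.000) / (12) = 1.570;  x_2 ← (1−ω)·1.000 + ω·1.570 = 1.838
  x_3: GS value = (0 - (-1)·-0.960 - (-1)·1.838) / (3) = 0.293;  x_3 ← (1−ω)·1.000 + ω·0.293 = -0.039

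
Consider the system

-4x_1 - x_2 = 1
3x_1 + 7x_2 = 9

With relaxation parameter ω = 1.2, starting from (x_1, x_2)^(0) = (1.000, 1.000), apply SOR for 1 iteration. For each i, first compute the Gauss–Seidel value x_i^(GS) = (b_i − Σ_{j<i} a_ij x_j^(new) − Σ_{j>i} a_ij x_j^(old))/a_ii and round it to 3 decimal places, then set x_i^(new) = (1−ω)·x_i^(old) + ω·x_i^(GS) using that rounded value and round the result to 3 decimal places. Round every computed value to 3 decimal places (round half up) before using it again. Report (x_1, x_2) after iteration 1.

Iteration 1:
  x_1: GS value = (1 - (-1)·1.000) / (-4) = -0.500;  x_1 ← (1−ω)·1.000 + ω·-0.500 = -0.800
  x_2: GS value = (9 - (3)·-0.800) / (7) = 1.629;  x_2 ← (1−ω)·1.000 + ω·1.629 = 1.755

(-0.800, 1.755)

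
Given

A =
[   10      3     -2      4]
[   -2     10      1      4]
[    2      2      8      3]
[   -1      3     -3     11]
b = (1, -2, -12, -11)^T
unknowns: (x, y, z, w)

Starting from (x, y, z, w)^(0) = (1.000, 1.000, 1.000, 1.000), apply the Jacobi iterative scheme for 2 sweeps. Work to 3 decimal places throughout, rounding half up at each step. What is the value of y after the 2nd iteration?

Iteration 1:
  x = (1 - (3)·1.000 - (-2)·1.000 - (4)·1.000) / (10) = -0.400
  y = (-2 - (-2)·1.000 - (1)·1.000 - (4)·1.000) / (10) = -0.500
  z = (-12 - (2)·1.000 - (2)·1.000 - (3)·1.000) / (8) = -2.375
  w = (-11 - (-1)·1.000 - (3)·1.000 - (-3)·1.000) / (11) = -0.909
Iteration 2:
  x = (1 - (3)·-0.500 - (-2)·-2.375 - (4)·-0.909) / (10) = 0.139
  y = (-2 - (-2)·-0.400 - (1)·-2.375 - (4)·-0.909) / (10) = 0.321
  z = (-12 - (2)·-0.400 - (2)·-0.500 - (3)·-0.909) / (8) = -0.934
  w = (-11 - (-1)·-0.400 - (3)·-0.500 - (-3)·-2.375) / (11) = -1.548

0.321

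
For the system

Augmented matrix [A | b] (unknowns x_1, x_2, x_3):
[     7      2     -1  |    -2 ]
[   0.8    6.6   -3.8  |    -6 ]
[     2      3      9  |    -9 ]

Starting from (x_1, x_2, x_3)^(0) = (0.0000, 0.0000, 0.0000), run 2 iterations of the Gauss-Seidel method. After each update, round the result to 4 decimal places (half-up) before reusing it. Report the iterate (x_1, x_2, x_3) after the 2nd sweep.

Iteration 1:
  x_1 = (-2 - (2)·0.0000 - (-1)·0.0000) / (7) = -0.2857
  x_2 = (-6 - (0.8)·-0.2857 - (-3.8)·0.0000) / (6.6) = -0.8745
  x_3 = (-9 - (2)·-0.2857 - (3)·-0.8745) / (9) = -0.6450
Iteration 2:
  x_1 = (-2 - (2)·-0.8745 - (-1)·-0.6450) / (7) = -0.1280
  x_2 = (-6 - (0.8)·-0.1280 - (-3.8)·-0.6450) / (6.6) = -1.2649
  x_3 = (-9 - (2)·-0.1280 - (3)·-1.2649) / (9) = -0.5499

(-0.1280, -1.2649, -0.5499)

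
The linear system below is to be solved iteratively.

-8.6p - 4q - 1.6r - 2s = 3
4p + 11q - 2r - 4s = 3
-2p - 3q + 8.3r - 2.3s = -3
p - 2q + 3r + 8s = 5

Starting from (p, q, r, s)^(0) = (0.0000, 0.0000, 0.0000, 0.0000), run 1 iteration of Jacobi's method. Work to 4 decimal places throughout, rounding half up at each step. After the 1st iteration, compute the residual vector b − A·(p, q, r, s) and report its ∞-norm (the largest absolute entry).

Iteration 1:
  p = (3 - (-4)·0.0000 - (-1.6)·0.0000 - (-2)·0.0000) / (-8.6) = -0.3488
  q = (3 - (4)·0.0000 - (-2)·0.0000 - (-4)·0.0000) / (11) = 0.2727
  r = (-3 - (-2)·0.0000 - (-3)·0.0000 - (-2.3)·0.0000) / (8.3) = -0.3614
  s = (5 - (1)·0.0000 - (-2)·0.0000 - (3)·0.0000) / (8) = 0.6250
Residual b − A·x = (1.7629, 3.1727, 1.5576, 1.9784); ∞-norm = 3.1727

3.1727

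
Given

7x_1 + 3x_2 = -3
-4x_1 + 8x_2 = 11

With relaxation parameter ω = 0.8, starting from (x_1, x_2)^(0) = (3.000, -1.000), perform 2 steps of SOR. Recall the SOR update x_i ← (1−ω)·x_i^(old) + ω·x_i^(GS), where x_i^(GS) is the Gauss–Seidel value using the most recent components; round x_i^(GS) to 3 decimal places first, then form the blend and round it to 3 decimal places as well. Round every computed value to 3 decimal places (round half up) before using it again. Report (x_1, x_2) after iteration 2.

Iteration 1:
  x_1: GS value = (-3 - (3)·-1.000) / (7) = 0.000;  x_1 ← (1−ω)·3.000 + ω·0.000 = 0.600
  x_2: GS value = (11 - (-4)·0.600) / (8) = 1.675;  x_2 ← (1−ω)·-1.000 + ω·1.675 = 1.140
Iteration 2:
  x_1: GS value = (-3 - (3)·1.140) / (7) = -0.917;  x_1 ← (1−ω)·0.600 + ω·-0.917 = -0.614
  x_2: GS value = (11 - (-4)·-0.614) / (8) = 1.068;  x_2 ← (1−ω)·1.140 + ω·1.068 = 1.082

(-0.614, 1.082)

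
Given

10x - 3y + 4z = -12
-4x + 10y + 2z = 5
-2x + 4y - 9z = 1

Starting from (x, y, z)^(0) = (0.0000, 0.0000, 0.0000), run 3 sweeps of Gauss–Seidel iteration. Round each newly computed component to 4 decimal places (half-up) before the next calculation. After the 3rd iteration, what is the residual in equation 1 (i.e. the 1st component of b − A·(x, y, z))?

Iteration 1:
  x = (-12 - (-3)·0.0000 - (4)·0.0000) / (10) = -1.2000
  y = (5 - (-4)·-1.2000 - (2)·0.0000) / (10) = 0.0200
  z = (1 - (-2)·-1.2000 - (4)·0.0200) / (-9) = 0.1644
Iteration 2:
  x = (-12 - (-3)·0.0200 - (4)·0.1644) / (10) = -1.2598
  y = (5 - (-4)·-1.2598 - (2)·0.1644) / (10) = -0.0368
  z = (1 - (-2)·-1.2598 - (4)·-0.0368) / (-9) = 0.1525
Iteration 3:
  x = (-12 - (-3)·-0.0368 - (4)·0.1525) / (10) = -1.2720
  y = (5 - (-4)·-1.2720 - (2)·0.1525) / (10) = -0.0393
  z = (1 - (-2)·-1.2720 - (4)·-0.0393) / (-9) = 0.1541
Residual b − A·x = (-0.0143, -0.0032, 0.0001)

-0.0143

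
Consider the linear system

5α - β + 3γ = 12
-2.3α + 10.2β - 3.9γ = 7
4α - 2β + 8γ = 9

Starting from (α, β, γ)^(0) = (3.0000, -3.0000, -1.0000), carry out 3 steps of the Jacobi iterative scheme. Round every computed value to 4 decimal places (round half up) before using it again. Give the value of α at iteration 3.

Iteration 1:
  α = (12 - (-1)·-3.0000 - (3)·-1.0000) / (5) = 2.4000
  β = (7 - (-2.3)·3.0000 - (-3.9)·-1.0000) / (10.2) = 0.9804
  γ = (9 - (4)·3.0000 - (-2)·-3.0000) / (8) = -1.1250
Iteration 2:
  α = (12 - (-1)·0.9804 - (3)·-1.1250) / (5) = 3.2711
  β = (7 - (-2.3)·2.4000 - (-3.9)·-1.1250) / (10.2) = 0.7973
  γ = (9 - (4)·2.4000 - (-2)·0.9804) / (8) = 0.1701
Iteration 3:
  α = (12 - (-1)·0.7973 - (3)·0.1701) / (5) = 2.4574
  β = (7 - (-2.3)·3.2711 - (-3.9)·0.1701) / (10.2) = 1.4889
  γ = (9 - (4)·3.2711 - (-2)·0.7973) / (8) = -0.3112

2.4574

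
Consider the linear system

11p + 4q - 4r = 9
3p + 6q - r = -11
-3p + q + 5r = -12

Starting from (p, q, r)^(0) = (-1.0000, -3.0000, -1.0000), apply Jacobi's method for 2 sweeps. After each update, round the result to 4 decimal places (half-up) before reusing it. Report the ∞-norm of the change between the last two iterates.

1.5061

Iteration 1:
  p = (9 - (4)·-3.0000 - (-4)·-1.0000) / (11) = 1.5455
  q = (-11 - (3)·-1.0000 - (-1)·-1.0000) / (6) = -1.5000
  r = (-12 - (-3)·-1.0000 - (1)·-3.0000) / (5) = -2.4000
Iteration 2:
  p = (9 - (4)·-1.5000 - (-4)·-2.4000) / (11) = 0.4909
  q = (-11 - (3)·1.5455 - (-1)·-2.4000) / (6) = -3.0061
  r = (-12 - (-3)·1.5455 - (1)·-1.5000) / (5) = -1.1727
Change: (-1.0546, -1.5061, 1.2273) → max |·| = 1.5061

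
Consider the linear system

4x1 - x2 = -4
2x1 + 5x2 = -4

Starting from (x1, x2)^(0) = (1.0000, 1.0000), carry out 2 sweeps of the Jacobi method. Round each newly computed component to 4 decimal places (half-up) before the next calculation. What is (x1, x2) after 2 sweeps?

Iteration 1:
  x1 = (-4 - (-1)·1.0000) / (4) = -0.7500
  x2 = (-4 - (2)·1.0000) / (5) = -1.2000
Iteration 2:
  x1 = (-4 - (-1)·-1.2000) / (4) = -1.3000
  x2 = (-4 - (2)·-0.7500) / (5) = -0.5000

(-1.3000, -0.5000)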